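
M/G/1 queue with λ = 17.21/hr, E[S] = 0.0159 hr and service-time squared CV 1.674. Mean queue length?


ρ = λ·E[S] = 17.21·0.0159 = 0.2736
Lq = ρ²(1+C_s²)/(2(1−ρ)) = 0.07488·(1+1.674)/(2·0.7264)
= 0.07488·2.6740/1.4527 = 0.13783

Final: 0.13783


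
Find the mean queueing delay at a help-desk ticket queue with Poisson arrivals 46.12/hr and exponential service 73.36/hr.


ρ = 46.12/73.36 = 0.6287
Wq = ρ/(μ−λ) = 0.6287/(73.36 − 46.12) = 0.6287/27.24 = 0.02308 hr

Final: 0.02308 hr


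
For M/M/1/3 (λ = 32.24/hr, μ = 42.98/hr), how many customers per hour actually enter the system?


ρ = 0.7501; P_K = (1−ρ)ρ^3/(1−ρ^4) = 0.154330
λ_eff = λ(1 − P_K) = 32.24·(1 − 0.154330) = 32.24·0.845670 = 27.2644 /hr

Final: 27.2644 /hr


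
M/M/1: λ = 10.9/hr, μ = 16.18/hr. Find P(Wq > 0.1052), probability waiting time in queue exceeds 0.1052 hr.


ρ = 10.9/16.18 = 0.6737
P(Wq > t) = ρ·e^{−(μ−λ)t} = 0.6737·e^{−0.5555}
= 0.6737·0.573811 = 0.386560

Final: 0.386560


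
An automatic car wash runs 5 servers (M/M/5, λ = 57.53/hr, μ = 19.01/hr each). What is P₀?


a = λ/μ = 57.53/19.01 = 3.0263; ρ = a/c = 0.6053
Σ_{k=0}^{4} a^k/k! (terms k=0..4) = 1.00000 + 3.02630 + 4.57925 + 4.61940 + 3.49492 = 16.71988
Tail: a^5/(5!(1−ρ)) = 253.84072/(120·0.3947) = 5.35882
P₀ = 1/(16.71988 + 5.35882) = 1/22.07870 = 0.045293

Final: 0.045293


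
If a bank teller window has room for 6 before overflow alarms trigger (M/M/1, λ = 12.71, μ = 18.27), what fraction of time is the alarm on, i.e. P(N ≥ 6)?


ρ = 12.71/18.27 = 0.6957
P(N ≥ n) = ρ^n = 0.6957^6 = 0.113355

Final: 0.113355


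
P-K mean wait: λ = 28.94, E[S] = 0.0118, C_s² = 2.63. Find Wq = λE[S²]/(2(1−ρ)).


ρ = λ·E[S] = 28.94·0.0118 = 0.3415
E[S²] = E[S]²(1+C_s²) = 0.0118²·(1+2.63) = 0.0005054
Wq = λ·E[S²]/(2(1−ρ)) = 28.94·0.0005054/(2·0.6585) = 0.01111 hr

Final: 0.01111 hr


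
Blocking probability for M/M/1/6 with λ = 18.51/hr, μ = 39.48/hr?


ρ = λ/μ = 18.51/39.48 = 0.4688
P_K = (1−ρ)ρ^K/(1−ρ^(K+1)) = (0.5312·0.010621)/(1 − 0.004980)
= 0.005642/0.995020 = 0.005670

Final: 0.005670


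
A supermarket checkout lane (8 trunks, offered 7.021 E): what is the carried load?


B(8,7.021) = 0.180030 (Erlang-B)
Carried load = a(1 − B) = 7.021·(1 − 0.180030) = 7.021·0.819970 = 5.7570 E

Final: 5.7570 Erlangs


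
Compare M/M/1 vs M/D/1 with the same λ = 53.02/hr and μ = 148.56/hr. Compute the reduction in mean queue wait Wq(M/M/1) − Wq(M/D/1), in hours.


ρ = 53.02/148.56 = 0.3569
Wq(M/M/1) = ρ/(μ−λ) = 0.3569/95.54 = 0.003736 hr
Wq(M/D/1) = ρ/(2(μ−λ)) = 0.001868 hr
Savings = 0.003736 − 0.001868 = 0.001868 hr

Final: 0.001868 hr


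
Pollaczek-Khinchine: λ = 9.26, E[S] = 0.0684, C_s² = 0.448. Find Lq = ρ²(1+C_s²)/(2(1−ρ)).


ρ = λ·E[S] = 9.26·0.0684 = 0.6334
Lq = ρ²(1+C_s²)/(2(1−ρ)) = 0.4012·(1+0.448)/(2·0.3666)
= 0.4012·1.4480/0.7332 = 0.79225

Final: 0.79225


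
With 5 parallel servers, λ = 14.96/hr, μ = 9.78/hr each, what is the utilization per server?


ρ = λ/(cμ) = 14.96/(5·9.78) = 14.96/48.90 = 0.3059

Final: 0.3059


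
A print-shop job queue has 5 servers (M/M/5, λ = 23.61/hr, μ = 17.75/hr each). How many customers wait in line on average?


a = λ/μ = 1.3301; ρ = a/5 = 0.2660
P₀ = 0.264221
Lq = P₀·a^c·ρ / (c!·(1−ρ)²) = 0.264221·4.16378·0.2660/(120·0.53871)
= 0.004527

Final: 0.004527


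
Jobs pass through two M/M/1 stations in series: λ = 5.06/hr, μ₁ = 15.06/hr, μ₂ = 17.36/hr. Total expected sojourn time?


Each node sees arrival rate λ = 5.06/hr (tandem ⇒ throughput preserved).
W₁ = 1/(μ₁−λ) = 1/(15.06−5.06) = 0.10000 hr
W₂ = 1/(μ₂−λ) = 1/(17.36−5.06) = 0.08130 hr
W_total = W₁ + W₂ = 0.10000 + 0.08130 = 0.18130 hr

Final: 0.18130 hr


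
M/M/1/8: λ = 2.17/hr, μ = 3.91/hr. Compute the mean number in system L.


ρ = 2.17/3.91 = 0.5550
L = ρ[1 − (K+1)ρ^K + Kρ^(K+1)] / [(1−ρ)(1−ρ^(K+1))]
Numerator: 0.5550·(1 − 9·0.009000 + 8·0.004995) = 0.532209
Denominator: (0.4450)·(0.995005) = 0.442790
L = 0.532209/0.442790 = 1.2019

Final: 1.2019


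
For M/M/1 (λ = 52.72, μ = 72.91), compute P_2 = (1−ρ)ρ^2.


ρ = 52.72/72.91 = 0.7231
P_n = (1−ρ)·ρ^n = (1 − 0.7231)·0.7231^2 = 0.2769·0.522849 = 0.144786

Final: 0.144786


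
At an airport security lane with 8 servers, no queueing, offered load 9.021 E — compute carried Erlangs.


B(8,9.021) = 0.290238 (Erlang-B)
Carried load = a(1 − B) = 9.021·(1 − 0.290238) = 9.021·0.709762 = 6.4028 E

Final: 6.4028 Erlangs


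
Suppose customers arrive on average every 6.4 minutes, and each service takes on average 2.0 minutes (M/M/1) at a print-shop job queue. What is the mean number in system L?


λ = 60/6.4 = 9.3750 /hr
μ = 60/2.0 = 30.0000 /hr
ρ = λ/μ = 9.3750/30.0000 = 0.3125
L = ρ/(1−ρ) = 0.3125/0.6875 = 0.4545

Final: 0.4545


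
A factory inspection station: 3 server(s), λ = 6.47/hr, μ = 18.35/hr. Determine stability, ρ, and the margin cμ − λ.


Total capacity cμ = 3·18.35 = 55.05/hr
ρ = λ/(cμ) = 6.47/55.05 = 0.1175
Stable ⇔ ρ < 1: YES
Spare capacity = cμ − λ = 55.05 − 6.47 = 48.58/hr

Final: ρ = 0.1175; stable; margin = 48.58/hr


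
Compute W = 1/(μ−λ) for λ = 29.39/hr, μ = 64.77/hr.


W = 1/(μ−λ) = 1/(64.77 − 29.39) = 1/35.38 = 0.02826 hr

Final: 0.02826 hr


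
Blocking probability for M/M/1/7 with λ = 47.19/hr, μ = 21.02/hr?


ρ = λ/μ = 47.19/21.02 = 2.2450
P_K = (1−ρ)ρ^K/(1−ρ^(K+1)) = (-1.2450·287.422564)/(1 − 645.265024)
= -357.842460/-644.265024 = 0.555427

Final: 0.555427


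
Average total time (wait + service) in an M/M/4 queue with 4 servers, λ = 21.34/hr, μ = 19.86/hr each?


a = 1.0745; ρ = 0.2686; P₀ = 0.340769
Lq = P₀·a^c·ρ/(c!(1−ρ)²) = 0.009506
Wq = Lq/λ = 0.009506/21.34 = 0.0004454 hr
W = Wq + 1/μ = 0.0004454 + 0.05035 = 0.05080 hr

Final: 0.05080 hr


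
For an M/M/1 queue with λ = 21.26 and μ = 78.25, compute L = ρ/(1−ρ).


ρ = λ/μ = 21.26/78.25 = 0.2717
L = ρ/(1−ρ) = 0.2717/(1 − 0.2717) = 0.2717/0.7283 = 0.3730

Final: 0.3730


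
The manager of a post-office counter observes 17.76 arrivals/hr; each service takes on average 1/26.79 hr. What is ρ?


ρ = λ/μ = 17.76/26.79 = 0.6629

Final: 0.6629


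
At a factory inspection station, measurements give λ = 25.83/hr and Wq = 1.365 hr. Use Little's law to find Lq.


Lq = λWq = 25.83·1.365 = 35.2579

Final: 35.2579


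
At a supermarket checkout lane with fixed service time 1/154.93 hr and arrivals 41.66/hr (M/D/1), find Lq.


ρ = 41.66/154.93 = 0.2689
M/D/1: Lq = ρ²/(2(1−ρ)) = 0.07230/(2·0.7311) = 0.04945

Final: 0.04945


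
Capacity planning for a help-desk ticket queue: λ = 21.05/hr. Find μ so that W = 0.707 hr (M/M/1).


W = 1/(μ−λ) ⇒ μ − λ = 1/W = 1/0.707 = 1.4144
μ = λ + 1/W = 21.05 + 1.4144 = 22.4644 per hr

Final: 22.4644 /hr


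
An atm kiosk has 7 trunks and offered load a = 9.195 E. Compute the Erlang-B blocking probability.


B(c,a) = (a^c/c!) / Σ_{k=0}^{c} a^k/k!
a^7/7! = 1102.634555
Σ terms (k=0..7): 1.00000 + 9.19500 + 42.27401 + 129.56985 + 297.84869 + 547.74374 + 839.41728 + 1102.63456 = 2969.683123
B = 1102.634555/2969.683123 = 0.371297

Final: 0.371297


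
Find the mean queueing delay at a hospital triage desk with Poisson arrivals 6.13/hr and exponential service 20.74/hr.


ρ = 6.13/20.74 = 0.2956
Wq = ρ/(μ−λ) = 0.2956/(20.74 − 6.13) = 0.2956/14.61 = 0.02023 hr

Final: 0.02023 hr


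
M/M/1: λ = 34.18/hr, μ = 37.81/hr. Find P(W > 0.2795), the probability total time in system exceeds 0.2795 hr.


W ~ Exponential(μ−λ) for M/M/1.
μ − λ = 37.81 − 34.18 = 3.6300
P(W > t) = e^{−(μ−λ)t} = e^{−1.0146} = 0.362553

Final: 0.362553


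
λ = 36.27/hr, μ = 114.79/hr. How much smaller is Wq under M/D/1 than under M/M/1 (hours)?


ρ = 36.27/114.79 = 0.3160
Wq(M/M/1) = ρ/(μ−λ) = 0.3160/78.52 = 0.004024 hr
Wq(M/D/1) = ρ/(2(μ−λ)) = 0.002012 hr
Savings = 0.004024 − 0.002012 = 0.002012 hr

Final: 0.002012 hr


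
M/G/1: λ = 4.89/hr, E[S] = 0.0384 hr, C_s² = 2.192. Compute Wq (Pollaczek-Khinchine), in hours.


ρ = λ·E[S] = 4.89·0.0384 = 0.1878
E[S²] = E[S]²(1+C_s²) = 0.0384²·(1+2.192) = 0.004707
Wq = λ·E[S²]/(2(1−ρ)) = 4.89·0.004707/(2·0.8122) = 0.01417 hr

Final: 0.01417 hr


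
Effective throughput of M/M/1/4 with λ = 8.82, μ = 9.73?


ρ = 0.9065; P_K = (1−ρ)ρ^4/(1−ρ^5) = 0.162766
λ_eff = λ(1 − P_K) = 8.82·(1 − 0.162766) = 8.82·0.837234 = 7.3844 /hr

Final: 7.3844 /hr


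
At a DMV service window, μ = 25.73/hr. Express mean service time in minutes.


Mean service time = 1/μ = 1/25.73 hour = 0.03887 hour
In minutes: 0.03887 × 60 = 2.3319 min

Final: 2.3319 min


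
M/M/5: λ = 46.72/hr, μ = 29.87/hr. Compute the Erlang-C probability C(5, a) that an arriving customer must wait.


a = λ/μ = 1.5641; ρ = a/5 = 0.3128
P₀ = 0.208856 (from M/M/c formula)
C(c,a) = [a^c/(c!(1−ρ))]·P₀ = [9.36134/(120·0.6872)]·0.208856
= 0.11352·0.208856 = 0.023710

Final: 0.023710


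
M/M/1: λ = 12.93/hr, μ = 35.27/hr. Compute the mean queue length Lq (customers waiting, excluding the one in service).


ρ = 12.93/35.27 = 0.3666
Lq = ρ²/(1−ρ) = 0.1344/0.6334 = 0.2122

Final: 0.2122


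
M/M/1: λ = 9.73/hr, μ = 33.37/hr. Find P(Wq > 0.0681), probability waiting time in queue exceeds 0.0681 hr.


ρ = 9.73/33.37 = 0.2916
P(Wq > t) = ρ·e^{−(μ−λ)t} = 0.2916·e^{−1.6099}
= 0.2916·0.199911 = 0.058290

Final: 0.058290


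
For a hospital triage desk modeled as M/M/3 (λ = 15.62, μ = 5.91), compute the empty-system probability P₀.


a = λ/μ = 15.62/5.91 = 2.6430; ρ = a/c = 0.8810
Σ_{k=0}^{2} a^k/k! (terms k=0..2) = 1.00000 + 2.64298 + 3.49267 = 7.13564
Tail: a^3/(3!(1−ρ)) = 18.46208/(6·0.1190) = 25.85566
P₀ = 1/(7.13564 + 25.85566) = 1/32.99131 = 0.030311

Final: 0.030311


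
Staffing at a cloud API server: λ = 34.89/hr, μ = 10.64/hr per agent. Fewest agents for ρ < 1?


Stability requires cμ > λ ⇔ c > λ/μ.
λ/μ = 34.89/10.64 = 3.2791
Minimum integer c = ⌊3.2791⌋ + 1 = 4
Check: 4·10.64 = 42.56 > 34.89, while 3·10.64 = 31.92 ≤ 34.89

Final: 4 servers


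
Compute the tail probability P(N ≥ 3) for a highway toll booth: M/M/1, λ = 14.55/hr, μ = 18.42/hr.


ρ = 14.55/18.42 = 0.7899
P(N ≥ n) = ρ^n = 0.7899^3 = 0.492856

Final: 0.492856


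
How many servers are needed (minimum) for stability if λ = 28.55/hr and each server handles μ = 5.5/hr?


Stability requires cμ > λ ⇔ c > λ/μ.
λ/μ = 28.55/5.5 = 5.1909
Minimum integer c = ⌊5.1909⌋ + 1 = 6
Check: 6·5.5 = 33.00 > 28.55, while 5·5.5 = 27.50 ≤ 28.55

Final: 6 servers


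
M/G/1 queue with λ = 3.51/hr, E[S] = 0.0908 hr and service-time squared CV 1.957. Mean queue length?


ρ = λ·E[S] = 3.51·0.0908 = 0.3187
Lq = ρ²(1+C_s²)/(2(1−ρ)) = 0.1016·(1+1.957)/(2·0.6813)
= 0.1016·2.9570/1.3626 = 0.22043

Final: 0.22043


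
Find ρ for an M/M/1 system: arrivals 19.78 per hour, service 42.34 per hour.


ρ = λ/μ = 19.78/42.34 = 0.4672

Final: 0.4672


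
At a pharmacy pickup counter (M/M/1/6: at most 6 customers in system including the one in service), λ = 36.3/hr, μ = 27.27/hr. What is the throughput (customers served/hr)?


ρ = 1.3311; P_K = (1−ρ)ρ^6/(1−ρ^7) = 0.287596
λ_eff = λ(1 − P_K) = 36.3·(1 − 0.287596) = 36.3·0.712404 = 25.8603 /hr

Final: 25.8603 /hr


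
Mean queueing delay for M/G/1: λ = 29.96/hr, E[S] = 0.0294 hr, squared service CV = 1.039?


ρ = λ·E[S] = 29.96·0.0294 = 0.8808
E[S²] = E[S]²(1+C_s²) = 0.0294²·(1+1.039) = 0.001762
Wq = λ·E[S²]/(2(1−ρ)) = 29.96·0.001762/(2·0.1192) = 0.22153 hr

Final: 0.22153 hr


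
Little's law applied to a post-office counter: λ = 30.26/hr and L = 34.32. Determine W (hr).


W = L/λ = 34.32/30.26 = 1.1342 hr

Final: 1.1342 hr


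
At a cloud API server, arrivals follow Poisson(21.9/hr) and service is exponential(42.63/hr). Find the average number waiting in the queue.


ρ = 21.9/42.63 = 0.5137
Lq = ρ²/(1−ρ) = 0.2639/0.4863 = 0.5427

Final: 0.5427


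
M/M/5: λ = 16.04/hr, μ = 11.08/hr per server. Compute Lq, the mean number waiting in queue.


a = λ/μ = 1.4477; ρ = a/5 = 0.2895
P₀ = 0.234812
Lq = P₀·a^c·ρ / (c!·(1−ρ)²) = 0.234812·6.35804·0.2895/(120·0.50477)
= 0.007136

Final: 0.007136


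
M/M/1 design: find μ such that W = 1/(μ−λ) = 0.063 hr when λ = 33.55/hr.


W = 1/(μ−λ) ⇒ μ − λ = 1/W = 1/0.063 = 15.8730
μ = λ + 1/W = 33.55 + 15.8730 = 49.4230 per hr

Final: 49.4230 /hr


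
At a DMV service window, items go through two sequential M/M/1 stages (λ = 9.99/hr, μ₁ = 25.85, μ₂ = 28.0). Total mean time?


Each node sees arrival rate λ = 9.99/hr (tandem ⇒ throughput preserved).
W₁ = 1/(μ₁−λ) = 1/(25.85−9.99) = 0.06305 hr
W₂ = 1/(μ₂−λ) = 1/(28.0−9.99) = 0.05552 hr
W_total = W₁ + W₂ = 0.06305 + 0.05552 = 0.11858 hr

Final: 0.11858 hr


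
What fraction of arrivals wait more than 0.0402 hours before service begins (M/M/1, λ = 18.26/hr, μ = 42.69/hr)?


ρ = 18.26/42.69 = 0.4277
P(Wq > t) = ρ·e^{−(μ−λ)t} = 0.4277·e^{−0.9821}
= 0.4277·0.374529 = 0.160199

Final: 0.160199


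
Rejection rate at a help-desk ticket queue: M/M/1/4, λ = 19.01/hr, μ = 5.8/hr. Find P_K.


ρ = λ/μ = 19.01/5.8 = 3.2776
P_K = (1−ρ)ρ^K/(1−ρ^(K+1)) = (-2.2776·115.402839)/(1 − 378.242754)
= -262.839915/-377.242754 = 0.696739

Final: 0.696739


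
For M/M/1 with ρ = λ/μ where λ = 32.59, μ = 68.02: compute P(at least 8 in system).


ρ = 32.59/68.02 = 0.4791
P(N ≥ n) = ρ^n = 0.4791^8 = 0.002777

Final: 0.002777


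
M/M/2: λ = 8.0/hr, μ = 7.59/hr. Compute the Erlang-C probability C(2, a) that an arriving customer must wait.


a = λ/μ = 1.0540; ρ = a/2 = 0.5270
P₀ = 0.309750 (from M/M/c formula)
C(c,a) = [a^c/(c!(1−ρ))]·P₀ = [1.11095/(2·0.4730)]·0.309750
= 1.17439·0.309750 = 0.363768

Final: 0.363768


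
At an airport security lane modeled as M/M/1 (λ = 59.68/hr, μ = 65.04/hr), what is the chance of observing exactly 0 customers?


ρ = 59.68/65.04 = 0.9176
P_n = (1−ρ)·ρ^n = (1 − 0.9176)·0.9176^0 = 0.08241·1.000000 = 0.082411

Final: 0.082411


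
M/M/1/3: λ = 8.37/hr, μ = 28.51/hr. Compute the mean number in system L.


ρ = 8.37/28.51 = 0.2936
L = ρ[1 − (K+1)ρ^K + Kρ^(K+1)] / [(1−ρ)(1−ρ^(K+1))]
Numerator: 0.2936·(1 − 4·0.025304 + 3·0.007429) = 0.270409
Denominator: (0.7064)·(0.992571) = 0.701171
L = 0.270409/0.701171 = 0.3857

Final: 0.3857


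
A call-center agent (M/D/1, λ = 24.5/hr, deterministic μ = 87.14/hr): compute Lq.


ρ = 24.5/87.14 = 0.2812
M/D/1: Lq = ρ²/(2(1−ρ)) = 0.07905/(2·0.7188) = 0.05498

Final: 0.05498


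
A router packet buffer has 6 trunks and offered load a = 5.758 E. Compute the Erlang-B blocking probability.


B(c,a) = (a^c/c!) / Σ_{k=0}^{c} a^k/k!
a^6/6! = 50.617124
Σ terms (k=0..6): 1.00000 + 5.75800 + 16.57728 + 31.81733 + 45.80105 + 52.74449 + 50.61712 = 204.315268
B = 50.617124/204.315268 = 0.247740

Final: 0.247740


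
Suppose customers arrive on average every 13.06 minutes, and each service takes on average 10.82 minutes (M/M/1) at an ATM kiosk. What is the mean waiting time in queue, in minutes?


λ = 60/13.06 = 4.5942 /hr
μ = 60/10.82 = 5.5453 /hr
ρ = λ/μ = 4.5942/5.5453 = 0.8285
Wq = ρ/(μ−λ) = 0.8285/(5.5453−4.5942) = 0.87107 hr
In minutes: 0.87107·60 = 52.264 min

Final: 52.264 min


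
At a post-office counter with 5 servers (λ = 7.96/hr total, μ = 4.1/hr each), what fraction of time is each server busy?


ρ = λ/(cμ) = 7.96/(5·4.1) = 7.96/20.50 = 0.3883

Final: 0.3883


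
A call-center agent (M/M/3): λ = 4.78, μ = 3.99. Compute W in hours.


a = 1.1980; ρ = 0.3993; P₀ = 0.294754
Lq = P₀·a^c·ρ/(c!(1−ρ)²) = 0.09348
Wq = Lq/λ = 0.09348/4.78 = 0.01956 hr
W = Wq + 1/μ = 0.01956 + 0.25063 = 0.27018 hr

Final: 0.27018 hr


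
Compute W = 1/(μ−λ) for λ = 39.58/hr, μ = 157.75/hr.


W = 1/(μ−λ) = 1/(157.75 − 39.58) = 1/118.17 = 0.008462 hr

Final: 0.008462 hr


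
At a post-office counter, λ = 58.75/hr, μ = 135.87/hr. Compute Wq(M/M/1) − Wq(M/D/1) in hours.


ρ = 58.75/135.87 = 0.4324
Wq(M/M/1) = ρ/(μ−λ) = 0.4324/77.12 = 0.005607 hr
Wq(M/D/1) = ρ/(2(μ−λ)) = 0.002803 hr
Savings = 0.005607 − 0.002803 = 0.002803 hr

Final: 0.002803 hr


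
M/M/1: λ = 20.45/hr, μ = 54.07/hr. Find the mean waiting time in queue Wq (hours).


ρ = 20.45/54.07 = 0.3782
Wq = ρ/(μ−λ) = 0.3782/(54.07 − 20.45) = 0.3782/33.62 = 0.01125 hr

Final: 0.01125 hr


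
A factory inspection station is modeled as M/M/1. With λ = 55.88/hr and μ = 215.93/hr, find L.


ρ = λ/μ = 55.88/215.93 = 0.2588
L = ρ/(1−ρ) = 0.2588/(1 − 0.2588) = 0.2588/0.7412 = 0.3491

Final: 0.3491


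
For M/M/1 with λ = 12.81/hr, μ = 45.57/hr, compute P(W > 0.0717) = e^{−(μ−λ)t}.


W ~ Exponential(μ−λ) for M/M/1.
μ − λ = 45.57 − 12.81 = 32.7600
P(W > t) = e^{−(μ−λ)t} = e^{−2.3489} = 0.095475

Final: 0.095475


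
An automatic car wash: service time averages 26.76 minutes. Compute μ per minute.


μ = 1/(service time) in consistent units.
1 minute = 1 min, so μ = 1/26.76 = 0.03737 per minute

Final: 0.03737 /min


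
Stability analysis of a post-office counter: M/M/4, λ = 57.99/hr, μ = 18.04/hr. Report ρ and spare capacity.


Total capacity cμ = 4·18.04 = 72.16/hr
ρ = λ/(cμ) = 57.99/72.16 = 0.8036
Stable ⇔ ρ < 1: YES
Spare capacity = cμ − λ = 72.16 − 57.99 = 14.17/hr

Final: ρ = 0.8036; stable; margin = 14.17/hr


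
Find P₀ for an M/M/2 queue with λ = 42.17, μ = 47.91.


a = λ/μ = 42.17/47.91 = 0.8802; ρ = a/c = 0.4401
Σ_{k=0}^{1} a^k/k! (terms k=0..1) = 1.00000 + 0.88019 = 1.88019
Tail: a^2/(2!(1−ρ)) = 0.77474/(2·0.5599) = 0.69185
P₀ = 1/(1.88019 + 0.69185) = 1/2.57204 = 0.388796

Final: 0.388796


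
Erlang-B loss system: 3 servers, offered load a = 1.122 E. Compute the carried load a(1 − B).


B(3,1.122) = 0.078816 (Erlang-B)
Carried load = a(1 − B) = 1.122·(1 − 0.078816) = 1.122·0.921184 = 1.0336 E

Final: 1.0336 Erlangs


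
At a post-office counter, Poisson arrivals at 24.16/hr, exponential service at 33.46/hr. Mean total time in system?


W = 1/(μ−λ) = 1/(33.46 − 24.16) = 1/9.30 = 0.1075 hr

Final: 0.1075 hr


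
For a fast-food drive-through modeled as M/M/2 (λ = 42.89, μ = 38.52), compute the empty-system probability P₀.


a = λ/μ = 42.89/38.52 = 1.1134; ρ = a/c = 0.5567
Σ_{k=0}^{1} a^k/k! (terms k=0..1) = 1.00000 + 1.11345 = 2.11345
Tail: a^2/(2!(1−ρ)) = 1.23977/(2·0.4433) = 1.39841
P₀ = 1/(2.11345 + 1.39841) = 1/3.51186 = 0.284749

Final: 0.284749


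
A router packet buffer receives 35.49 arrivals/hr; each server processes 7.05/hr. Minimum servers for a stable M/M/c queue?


Stability requires cμ > λ ⇔ c > λ/μ.
λ/μ = 35.49/7.05 = 5.0340
Minimum integer c = ⌊5.0340⌋ + 1 = 6
Check: 6·7.05 = 42.30 > 35.49, while 5·7.05 = 35.25 ≤ 35.49

Final: 6 servers


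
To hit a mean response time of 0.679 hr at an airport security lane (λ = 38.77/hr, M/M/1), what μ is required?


W = 1/(μ−λ) ⇒ μ − λ = 1/W = 1/0.679 = 1.4728
μ = λ + 1/W = 38.77 + 1.4728 = 40.2428 per hr

Final: 40.2428 /hr


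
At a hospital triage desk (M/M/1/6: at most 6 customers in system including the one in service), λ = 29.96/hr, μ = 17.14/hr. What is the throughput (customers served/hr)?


ρ = 1.7480; P_K = (1−ρ)ρ^6/(1−ρ^7) = 0.436662
λ_eff = λ(1 − P_K) = 29.96·(1 − 0.436662) = 29.96·0.563338 = 16.8776 /hr

Final: 16.8776 /hr


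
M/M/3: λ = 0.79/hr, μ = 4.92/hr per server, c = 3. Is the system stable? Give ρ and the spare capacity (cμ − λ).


Total capacity cμ = 3·4.92 = 14.76/hr
ρ = λ/(cμ) = 0.79/14.76 = 0.05352
Stable ⇔ ρ < 1: YES
Spare capacity = cμ − λ = 14.76 − 0.79 = 13.97/hr

Final: ρ = 0.05352; stable; margin = 13.97/hr


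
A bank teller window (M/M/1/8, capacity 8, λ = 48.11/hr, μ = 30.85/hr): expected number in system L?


ρ = 48.11/30.85 = 1.5595
L = ρ[1 − (K+1)ρ^K + Kρ^(K+1)] / [(1−ρ)(1−ρ^(K+1))]
Numerator: 1.5595·(1 − 9·34.981748 + 8·54.553384) = 191.178910
Denominator: (-0.5595)·(-53.553384) = 29.962120
L = 191.178910/29.962120 = 6.3807

Final: 6.3807


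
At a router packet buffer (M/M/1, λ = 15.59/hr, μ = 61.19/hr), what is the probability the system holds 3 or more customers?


ρ = 15.59/61.19 = 0.2548
P(N ≥ n) = ρ^n = 0.2548^3 = 0.016539

Final: 0.016539


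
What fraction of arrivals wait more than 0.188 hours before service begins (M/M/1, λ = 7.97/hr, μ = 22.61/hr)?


ρ = 7.97/22.61 = 0.3525
P(Wq > t) = ρ·e^{−(μ−λ)t} = 0.3525·e^{−2.7523}
= 0.3525·0.063780 = 0.022482

Final: 0.022482


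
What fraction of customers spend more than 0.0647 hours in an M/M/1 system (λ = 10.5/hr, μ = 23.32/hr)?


W ~ Exponential(μ−λ) for M/M/1.
μ − λ = 23.32 − 10.5 = 12.8200
P(W > t) = e^{−(μ−λ)t} = e^{−0.8295} = 0.436287

Final: 0.436287


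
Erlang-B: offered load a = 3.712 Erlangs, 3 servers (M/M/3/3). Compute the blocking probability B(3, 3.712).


B(c,a) = (a^c/c!) / Σ_{k=0}^{c} a^k/k!
a^3/3! = 8.524573
Σ terms (k=0..3): 1.00000 + 3.71200 + 6.88947 + 8.52457 = 20.126045
B = 8.524573/20.126045 = 0.423559

Final: 0.423559


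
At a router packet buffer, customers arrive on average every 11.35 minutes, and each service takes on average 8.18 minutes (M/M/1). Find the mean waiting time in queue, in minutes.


λ = 60/11.35 = 5.2863 /hr
μ = 60/8.18 = 7.3350 /hr
ρ = λ/μ = 5.2863/7.3350 = 0.7207
Wq = ρ/(μ−λ) = 0.7207/(7.3350−5.2863) = 0.35180 hr
In minutes: 0.35180·60 = 21.108 min

Final: 21.108 min


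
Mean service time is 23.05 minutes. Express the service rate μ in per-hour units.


μ = 1/(service time) in consistent units.
1 hour = 60 min, so μ = 60/23.05 = 2.6030 per hour

Final: 2.6030 /hr


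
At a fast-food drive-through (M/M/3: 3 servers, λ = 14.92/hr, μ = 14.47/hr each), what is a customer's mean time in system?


a = 1.0311; ρ = 0.3437; P₀ = 0.351980
Lq = P₀·a^c·ρ/(c!(1−ρ)²) = 0.05131
Wq = Lq/λ = 0.05131/14.92 = 0.003439 hr
W = Wq + 1/μ = 0.003439 + 0.06911 = 0.07255 hr

Final: 0.07255 hr


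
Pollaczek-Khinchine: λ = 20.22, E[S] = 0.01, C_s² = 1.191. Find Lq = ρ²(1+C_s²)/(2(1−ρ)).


ρ = λ·E[S] = 20.22·0.01 = 0.2022
Lq = ρ²(1+C_s²)/(2(1−ρ)) = 0.04088·(1+1.191)/(2·0.7978)
= 0.04088·2.1910/1.5956 = 0.05614

Final: 0.05614


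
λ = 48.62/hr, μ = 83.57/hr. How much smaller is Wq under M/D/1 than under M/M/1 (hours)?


ρ = 48.62/83.57 = 0.5818
Wq(M/M/1) = ρ/(μ−λ) = 0.5818/34.95 = 0.01665 hr
Wq(M/D/1) = ρ/(2(μ−λ)) = 0.008323 hr
Savings = 0.01665 − 0.008323 = 0.008323 hr

Final: 0.008323 hr


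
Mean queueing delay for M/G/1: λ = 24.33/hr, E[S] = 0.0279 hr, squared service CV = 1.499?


ρ = λ·E[S] = 24.33·0.0279 = 0.6788
E[S²] = E[S]²(1+C_s²) = 0.0279²·(1+1.499) = 0.001945
Wq = λ·E[S²]/(2(1−ρ)) = 24.33·0.001945/(2·0.3212) = 0.07368 hr

Final: 0.07368 hr


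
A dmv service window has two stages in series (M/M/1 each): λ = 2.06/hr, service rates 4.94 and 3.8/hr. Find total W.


Each node sees arrival rate λ = 2.06/hr (tandem ⇒ throughput preserved).
W₁ = 1/(μ₁−λ) = 1/(4.94−2.06) = 0.34722 hr
W₂ = 1/(μ₂−λ) = 1/(3.8−2.06) = 0.57471 hr
W_total = W₁ + W₂ = 0.34722 + 0.57471 = 0.92193 hr

Final: 0.92193 hr


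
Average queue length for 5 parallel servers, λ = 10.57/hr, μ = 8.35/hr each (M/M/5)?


a = λ/μ = 1.2659; ρ = a/5 = 0.2532
P₀ = 0.281816
Lq = P₀·a^c·ρ / (c!·(1−ρ)²) = 0.281816·3.25044·0.2532/(120·0.55775)
= 0.003465

Final: 0.003465


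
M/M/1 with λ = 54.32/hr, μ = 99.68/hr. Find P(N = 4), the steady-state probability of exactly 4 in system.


ρ = 54.32/99.68 = 0.5449
P_n = (1−ρ)·ρ^n = (1 − 0.5449)·0.5449^4 = 0.4551·0.088187 = 0.040130

Final: 0.040130


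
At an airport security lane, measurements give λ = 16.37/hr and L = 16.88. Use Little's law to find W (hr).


W = L/λ = 16.88/16.37 = 1.0312 hr

Final: 1.0312 hr


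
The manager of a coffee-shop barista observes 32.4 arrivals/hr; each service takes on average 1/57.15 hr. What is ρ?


ρ = λ/μ = 32.4/57.15 = 0.5669

Final: 0.5669


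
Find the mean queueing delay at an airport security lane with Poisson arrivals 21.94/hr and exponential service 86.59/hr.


ρ = 21.94/86.59 = 0.2534
Wq = ρ/(μ−λ) = 0.2534/(86.59 − 21.94) = 0.2534/64.65 = 0.003919 hr

Final: 0.003919 hr


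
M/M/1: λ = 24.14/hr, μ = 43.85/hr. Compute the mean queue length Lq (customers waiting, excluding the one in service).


ρ = 24.14/43.85 = 0.5505
Lq = ρ²/(1−ρ) = 0.3031/0.4495 = 0.6742

Final: 0.6742


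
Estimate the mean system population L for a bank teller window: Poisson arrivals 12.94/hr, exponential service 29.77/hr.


ρ = λ/μ = 12.94/29.77 = 0.4347
L = ρ/(1−ρ) = 0.4347/(1 − 0.4347) = 0.4347/0.5653 = 0.7689

Final: 0.7689


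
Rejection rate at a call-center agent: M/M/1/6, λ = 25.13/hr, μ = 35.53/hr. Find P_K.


ρ = λ/μ = 25.13/35.53 = 0.7073
P_K = (1−ρ)ρ^K/(1−ρ^(K+1)) = (0.2927·0.125194)/(1 − 0.088548)
= 0.036646/0.911452 = 0.040206

Final: 0.040206


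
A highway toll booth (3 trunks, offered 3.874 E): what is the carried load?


B(3,3.874) = 0.439101 (Erlang-B)
Carried load = a(1 − B) = 3.874·(1 − 0.439101) = 3.874·0.560899 = 2.1729 E

Final: 2.1729 Erlangs


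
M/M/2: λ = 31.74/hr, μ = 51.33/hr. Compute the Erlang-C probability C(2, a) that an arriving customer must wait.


a = λ/μ = 0.6184; ρ = a/2 = 0.3092
P₀ = 0.527679 (from M/M/c formula)
C(c,a) = [a^c/(c!(1−ρ))]·P₀ = [0.38236/(2·0.6908)]·0.527679
= 0.27674·0.527679 = 0.146030

Final: 0.146030


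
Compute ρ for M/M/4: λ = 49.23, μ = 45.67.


ρ = λ/(cμ) = 49.23/(4·45.67) = 49.23/182.68 = 0.2695

Final: 0.2695


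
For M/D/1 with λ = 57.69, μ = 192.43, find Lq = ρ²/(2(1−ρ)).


ρ = 57.69/192.43 = 0.2998
M/D/1: Lq = ρ²/(2(1−ρ)) = 0.08988/(2·0.7002) = 0.06418

Final: 0.06418


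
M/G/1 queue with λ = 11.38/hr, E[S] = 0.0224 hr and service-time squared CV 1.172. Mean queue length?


ρ = λ·E[S] = 11.38·0.0224 = 0.2549
Lq = ρ²(1+C_s²)/(2(1−ρ)) = 0.06498·(1+1.172)/(2·0.7451)
= 0.06498·2.1720/1.4902 = 0.09471

Final: 0.09471


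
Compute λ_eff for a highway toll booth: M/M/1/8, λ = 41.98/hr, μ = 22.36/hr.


ρ = 1.8775; P_K = (1−ρ)ρ^8/(1−ρ^9) = 0.468984
λ_eff = λ(1 − P_K) = 41.98·(1 − 0.468984) = 41.98·0.531016 = 22.2921 /hr

Final: 22.2921 /hr


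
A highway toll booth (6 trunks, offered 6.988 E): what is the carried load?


B(6,6.988) = 0.330580 (Erlang-B)
Carried load = a(1 − B) = 6.988·(1 − 0.330580) = 6.988·0.669420 = 4.6779 E

Final: 4.6779 Erlangs


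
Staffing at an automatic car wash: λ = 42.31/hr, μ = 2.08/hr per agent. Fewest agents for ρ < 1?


Stability requires cμ > λ ⇔ c > λ/μ.
λ/μ = 42.31/2.08 = 20.3413
Minimum integer c = ⌊20.3413⌋ + 1 = 21
Check: 21·2.08 = 43.68 > 42.31, while 20·2.08 = 41.60 ≤ 42.31

Final: 21 servers


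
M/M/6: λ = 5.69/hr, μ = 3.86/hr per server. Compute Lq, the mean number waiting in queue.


a = λ/μ = 1.4741; ρ = a/6 = 0.2457
P₀ = 0.228935
Lq = P₀·a^c·ρ / (c!·(1−ρ)²) = 0.228935·10.26006·0.2457/(720·0.56900)
= 0.001409

Final: 0.001409


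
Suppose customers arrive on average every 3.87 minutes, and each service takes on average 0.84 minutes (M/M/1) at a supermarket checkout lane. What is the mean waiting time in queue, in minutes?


λ = 60/3.87 = 15.5039 /hr
μ = 60/0.84 = 71.4286 /hr
ρ = λ/μ = 15.5039/71.4286 = 0.2171
Wq = ρ/(μ−λ) = 0.2171/(71.4286−15.5039) = 0.003881 hr
In minutes: 0.003881·60 = 0.2329 min

Final: 0.2329 min


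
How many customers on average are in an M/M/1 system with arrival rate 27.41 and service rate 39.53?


ρ = λ/μ = 27.41/39.53 = 0.6934
L = ρ/(1−ρ) = 0.6934/(1 − 0.6934) = 0.6934/0.3066 = 2.2616

Final: 2.2616


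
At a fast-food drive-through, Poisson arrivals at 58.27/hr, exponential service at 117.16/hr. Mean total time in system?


W = 1/(μ−λ) = 1/(117.16 − 58.27) = 1/58.89 = 0.01698 hr

Final: 0.01698 hr


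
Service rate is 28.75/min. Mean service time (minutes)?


Mean service time = 1/μ = 1/28.75 minute = 0.03478 minute
In minutes: 0.03478 × 1 = 0.03478 min

Final: 0.03478 min


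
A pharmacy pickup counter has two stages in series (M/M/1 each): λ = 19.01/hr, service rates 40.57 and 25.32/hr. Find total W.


Each node sees arrival rate λ = 19.01/hr (tandem ⇒ throughput preserved).
W₁ = 1/(μ₁−λ) = 1/(40.57−19.01) = 0.04638 hr
W₂ = 1/(μ₂−λ) = 1/(25.32−19.01) = 0.15848 hr
W_total = W₁ + W₂ = 0.04638 + 0.15848 = 0.20486 hr

Final: 0.20486 hr


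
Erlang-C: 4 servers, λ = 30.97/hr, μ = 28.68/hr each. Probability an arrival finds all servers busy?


a = λ/μ = 1.0798; ρ = a/4 = 0.2700
P₀ = 0.338943 (from M/M/c formula)
C(c,a) = [a^c/(c!(1−ρ))]·P₀ = [1.35972/(24·0.7300)]·0.338943
= 0.07761·0.338943 = 0.026304

Final: 0.026304


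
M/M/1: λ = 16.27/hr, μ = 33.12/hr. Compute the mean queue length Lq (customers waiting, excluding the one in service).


ρ = 16.27/33.12 = 0.4912
Lq = ρ²/(1−ρ) = 0.2413/0.5088 = 0.4743

Final: 0.4743


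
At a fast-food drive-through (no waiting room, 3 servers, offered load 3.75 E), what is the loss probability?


B(c,a) = (a^c/c!) / Σ_{k=0}^{c} a^k/k!
a^3/3! = 8.789062
Σ terms (k=0..3): 1.00000 + 3.75000 + 7.03125 + 8.78906 = 20.570312
B = 8.789062/20.570312 = 0.427269

Final: 0.427269


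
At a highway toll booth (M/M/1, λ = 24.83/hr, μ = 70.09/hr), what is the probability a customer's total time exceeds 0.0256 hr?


W ~ Exponential(μ−λ) for M/M/1.
μ − λ = 70.09 − 24.83 = 45.2600
P(W > t) = e^{−(μ−λ)t} = e^{−1.1587} = 0.313908

Final: 0.313908


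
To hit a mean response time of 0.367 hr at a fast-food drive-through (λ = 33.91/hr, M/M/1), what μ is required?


W = 1/(μ−λ) ⇒ μ − λ = 1/W = 1/0.367 = 2.7248
μ = λ + 1/W = 33.91 + 2.7248 = 36.6348 per hr

Final: 36.6348 /hr


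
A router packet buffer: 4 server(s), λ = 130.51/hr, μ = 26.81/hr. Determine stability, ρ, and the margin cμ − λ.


Total capacity cμ = 4·26.81 = 107.24/hr
ρ = λ/(cμ) = 130.51/107.24 = 1.2170
Stable ⇔ ρ < 1: NO
Spare capacity = cμ − λ = 107.24 − 130.51 = -23.27/hr

Final: ρ = 1.2170; unstable; margin = -23.27/hr


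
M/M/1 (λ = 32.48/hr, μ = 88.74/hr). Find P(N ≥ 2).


ρ = 32.48/88.74 = 0.3660
P(N ≥ n) = ρ^n = 0.3660^2 = 0.133966

Final: 0.133966


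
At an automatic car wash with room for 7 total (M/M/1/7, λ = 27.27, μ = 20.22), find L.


ρ = 27.27/20.22 = 1.3487
L = ρ[1 − (K+1)ρ^K + Kρ^(K+1)] / [(1−ρ)(1−ρ^(K+1))]
Numerator: 1.3487·(1 − 8·8.115736 + 7·10.945406) = 17.117195
Denominator: (-0.3487)·(-9.945406) = 3.467612
L = 17.117195/3.467612 = 4.9363

Final: 4.9363


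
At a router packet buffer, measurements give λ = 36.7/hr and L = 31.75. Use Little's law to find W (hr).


W = L/λ = 31.75/36.7 = 0.8651 hr

Final: 0.8651 hr


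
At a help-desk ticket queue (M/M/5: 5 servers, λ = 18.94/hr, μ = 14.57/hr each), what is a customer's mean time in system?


a = 1.2999; ρ = 0.2600; P₀ = 0.272351
Lq = P₀·a^c·ρ/(c!(1−ρ)²) = 0.004000
Wq = Lq/λ = 0.004000/18.94 = 0.0002112 hr
W = Wq + 1/μ = 0.0002112 + 0.06863 = 0.06885 hr

Final: 0.06885 hr


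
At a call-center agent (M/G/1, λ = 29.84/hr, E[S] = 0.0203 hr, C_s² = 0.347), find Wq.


ρ = λ·E[S] = 29.84·0.0203 = 0.6058
E[S²] = E[S]²(1+C_s²) = 0.0203²·(1+0.347) = 0.0005551
Wq = λ·E[S²]/(2(1−ρ)) = 29.84·0.0005551/(2·0.3942) = 0.02101 hr

Final: 0.02101 hr


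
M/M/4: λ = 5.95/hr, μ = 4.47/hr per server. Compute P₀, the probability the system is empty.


a = λ/μ = 5.95/4.47 = 1.3311; ρ = a/c = 0.3328
Σ_{k=0}^{3} a^k/k! (terms k=0..3) = 1.00000 + 1.33110 + 0.88591 + 0.39308 = 3.61008
Tail: a^4/(4!(1−ρ)) = 3.13934/(24·0.6672) = 0.19604
P₀ = 1/(3.61008 + 0.19604) = 1/3.80613 = 0.262734

Final: 0.262734


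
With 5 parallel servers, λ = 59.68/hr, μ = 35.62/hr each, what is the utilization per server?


ρ = λ/(cμ) = 59.68/(5·35.62) = 59.68/178.10 = 0.3351

Final: 0.3351


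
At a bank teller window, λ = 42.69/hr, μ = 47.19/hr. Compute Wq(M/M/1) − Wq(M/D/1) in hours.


ρ = 42.69/47.19 = 0.9046
Wq(M/M/1) = ρ/(μ−λ) = 0.9046/4.50 = 0.20103 hr
Wq(M/D/1) = ρ/(2(μ−λ)) = 0.10052 hr
Savings = 0.20103 − 0.10052 = 0.10052 hr

Final: 0.10052 hr


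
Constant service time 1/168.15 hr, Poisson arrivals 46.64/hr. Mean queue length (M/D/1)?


ρ = 46.64/168.15 = 0.2774
M/D/1: Lq = ρ²/(2(1−ρ)) = 0.07693/(2·0.7226) = 0.05323

Final: 0.05323


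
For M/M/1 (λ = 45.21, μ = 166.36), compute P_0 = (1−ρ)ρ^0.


ρ = 45.21/166.36 = 0.2718
P_n = (1−ρ)·ρ^n = (1 − 0.2718)·0.2718^0 = 0.7282·1.000000 = 0.728240

Final: 0.728240


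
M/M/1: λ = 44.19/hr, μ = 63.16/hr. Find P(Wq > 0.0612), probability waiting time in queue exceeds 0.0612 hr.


ρ = 44.19/63.16 = 0.6997
P(Wq > t) = ρ·e^{−(μ−λ)t} = 0.6997·e^{−1.1610}
= 0.6997·0.313184 = 0.219120

Final: 0.219120


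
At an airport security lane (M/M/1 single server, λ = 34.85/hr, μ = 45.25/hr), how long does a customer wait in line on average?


ρ = 34.85/45.25 = 0.7702
Wq = ρ/(μ−λ) = 0.7702/(45.25 − 34.85) = 0.7702/10.40 = 0.07405 hr

Final: 0.07405 hr


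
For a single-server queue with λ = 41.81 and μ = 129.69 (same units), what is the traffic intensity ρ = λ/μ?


ρ = λ/μ = 41.81/129.69 = 0.3224

Final: 0.3224


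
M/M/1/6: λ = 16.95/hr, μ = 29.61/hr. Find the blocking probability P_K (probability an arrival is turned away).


ρ = λ/μ = 16.95/29.61 = 0.5724
P_K = (1−ρ)ρ^K/(1−ρ^(K+1)) = (0.4276·0.035187)/(1 − 0.020143)
= 0.015045/0.979857 = 0.015354

Final: 0.015354


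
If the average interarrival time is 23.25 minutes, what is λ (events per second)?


λ = 1/(interarrival time) in consistent units.
1 second = 0.0166667 min, so λ = 0.0166667/23.25 = 0.0007168 per second

Final: 0.0007168 /sec


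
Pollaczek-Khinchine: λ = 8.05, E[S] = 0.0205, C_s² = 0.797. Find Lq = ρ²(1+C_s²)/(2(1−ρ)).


ρ = λ·E[S] = 8.05·0.0205 = 0.1650
Lq = ρ²(1+C_s²)/(2(1−ρ)) = 0.02723·(1+0.797)/(2·0.8350)
= 0.02723·1.7970/1.6700 = 0.02931

Final: 0.02931


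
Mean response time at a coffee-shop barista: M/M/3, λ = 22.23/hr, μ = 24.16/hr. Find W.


a = 0.9201; ρ = 0.3067; P₀ = 0.395149
Lq = P₀·a^c·ρ/(c!(1−ρ)²) = 0.03274
Wq = Lq/λ = 0.03274/22.23 = 0.001473 hr
W = Wq + 1/μ = 0.001473 + 0.04139 = 0.04286 hr

Final: 0.04286 hr


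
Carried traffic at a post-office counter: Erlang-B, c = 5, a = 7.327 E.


B(5,7.327) = 0.443497 (Erlang-B)
Carried load = a(1 − B) = 7.327·(1 − 0.443497) = 7.327·0.556503 = 4.0775 E

Final: 4.0775 Erlangs


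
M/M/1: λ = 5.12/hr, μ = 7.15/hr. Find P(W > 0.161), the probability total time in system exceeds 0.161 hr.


W ~ Exponential(μ−λ) for M/M/1.
μ − λ = 7.15 − 5.12 = 2.0300
P(W > t) = e^{−(μ−λ)t} = e^{−0.3268} = 0.721206

Final: 0.721206


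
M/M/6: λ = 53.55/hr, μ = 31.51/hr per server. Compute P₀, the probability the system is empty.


a = λ/μ = 53.55/31.51 = 1.6995; ρ = a/c = 0.2832
Σ_{k=0}^{5} a^k/k! (terms k=0..5) = 1.00000 + 1.69946 + 1.44408 + 0.81805 + 0.34756 + 0.11813 = 5.42729
Tail: a^6/(6!(1−ρ)) = 24.09164/(720·0.7168) = 0.04668
P₀ = 1/(5.42729 + 0.04668) = 1/5.47398 = 0.182683

Final: 0.182683


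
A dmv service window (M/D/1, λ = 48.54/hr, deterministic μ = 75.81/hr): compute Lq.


ρ = 48.54/75.81 = 0.6403
M/D/1: Lq = ρ²/(2(1−ρ)) = 0.4100/(2·0.3597) = 0.56985

Final: 0.56985


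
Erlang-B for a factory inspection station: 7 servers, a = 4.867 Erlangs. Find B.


B(c,a) = (a^c/c!) / Σ_{k=0}^{c} a^k/k!
a^7/7! = 12.835089
Σ terms (k=0..7): 1.00000 + 4.86700 + 11.84384 + 19.21466 + 23.37944 + 22.75755 + 18.46017 + 12.83509 = 114.357753
B = 12.835089/114.357753 = 0.112236

Final: 0.112236


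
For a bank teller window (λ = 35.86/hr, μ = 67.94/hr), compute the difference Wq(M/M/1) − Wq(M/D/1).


ρ = 35.86/67.94 = 0.5278
Wq(M/M/1) = ρ/(μ−λ) = 0.5278/32.08 = 0.01645 hr
Wq(M/D/1) = ρ/(2(μ−λ)) = 0.008227 hr
Savings = 0.01645 − 0.008227 = 0.008227 hr

Final: 0.008227 hr


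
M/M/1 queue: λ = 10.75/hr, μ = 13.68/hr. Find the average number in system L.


ρ = λ/μ = 10.75/13.68 = 0.7858
L = ρ/(1−ρ) = 0.7858/(1 − 0.7858) = 0.7858/0.2142 = 3.6689

Final: 3.6689


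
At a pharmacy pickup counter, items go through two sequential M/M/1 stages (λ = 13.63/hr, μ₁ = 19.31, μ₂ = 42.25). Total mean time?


Each node sees arrival rate λ = 13.63/hr (tandem ⇒ throughput preserved).
W₁ = 1/(μ₁−λ) = 1/(19.31−13.63) = 0.17606 hr
W₂ = 1/(μ₂−λ) = 1/(42.25−13.63) = 0.03494 hr
W_total = W₁ + W₂ = 0.17606 + 0.03494 = 0.21100 hr

Final: 0.21100 hr


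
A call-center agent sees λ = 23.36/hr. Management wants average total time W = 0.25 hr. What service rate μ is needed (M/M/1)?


W = 1/(μ−λ) ⇒ μ − λ = 1/W = 1/0.25 = 4.0000
μ = λ + 1/W = 23.36 + 4.0000 = 27.3600 per hr

Final: 27.3600 /hr


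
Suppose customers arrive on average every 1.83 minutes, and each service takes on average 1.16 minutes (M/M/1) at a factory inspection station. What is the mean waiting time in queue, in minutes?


λ = 60/1.83 = 32.7869 /hr
μ = 60/1.16 = 51.7241 /hr
ρ = λ/μ = 32.7869/51.7241 = 0.6339
Wq = ρ/(μ−λ) = 0.6339/(51.7241−32.7869) = 0.03347 hr
In minutes: 0.03347·60 = 2.008 min

Final: 2.008 min


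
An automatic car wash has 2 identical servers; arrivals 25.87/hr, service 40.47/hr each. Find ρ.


ρ = λ/(cμ) = 25.87/(2·40.47) = 25.87/80.94 = 0.3196

Final: 0.3196


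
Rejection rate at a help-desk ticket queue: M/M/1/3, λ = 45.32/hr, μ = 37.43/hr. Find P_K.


ρ = λ/μ = 45.32/37.43 = 1.2108
P_K = (1−ρ)ρ^K/(1−ρ^(K+1)) = (-0.2108·1.775048)/(1 − 2.149217)
= -0.374169/-1.149217 = 0.325586

Final: 0.325586


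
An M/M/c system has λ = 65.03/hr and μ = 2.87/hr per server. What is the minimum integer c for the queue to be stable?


Stability requires cμ > λ ⇔ c > λ/μ.
λ/μ = 65.03/2.87 = 22.6585
Minimum integer c = ⌊22.6585⌋ + 1 = 23
Check: 23·2.87 = 66.01 > 65.03, while 22·2.87 = 63.14 ≤ 65.03

Final: 23 servers


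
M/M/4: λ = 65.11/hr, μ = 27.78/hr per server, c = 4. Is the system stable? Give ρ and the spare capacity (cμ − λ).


Total capacity cμ = 4·27.78 = 111.12/hr
ρ = λ/(cμ) = 65.11/111.12 = 0.5859
Stable ⇔ ρ < 1: YES
Spare capacity = cμ − λ = 111.12 − 65.11 = 46.01/hr

Final: ρ = 0.5859; stable; margin = 46.01/hr


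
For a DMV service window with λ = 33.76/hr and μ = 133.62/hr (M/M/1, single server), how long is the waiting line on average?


ρ = 33.76/133.62 = 0.2527
Lq = ρ²/(1−ρ) = 0.06384/0.7473 = 0.08542

Final: 0.08542


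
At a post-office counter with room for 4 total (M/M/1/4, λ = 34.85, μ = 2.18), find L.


ρ = 34.85/2.18 = 15.9862
L = ρ[1 − (K+1)ρ^K + Kρ^(K+1)] / [(1−ρ)(1−ρ^(K+1))]
Numerator: 15.9862·(1 − 5·65310.822828 + 4·1044074.392456) = 61542933.156228
Denominator: (-14.9862)·(-1044073.392456) = 15646732.904373
L = 61542933.156228/15646732.904373 = 3.9333

Final: 3.9333
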